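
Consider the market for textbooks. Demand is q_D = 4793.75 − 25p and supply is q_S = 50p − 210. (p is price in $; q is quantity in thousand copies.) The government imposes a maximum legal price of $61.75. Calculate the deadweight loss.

$1850.08 thousand

In inverse form: demand p = 191.75 − 0.04q, supply p = 4.2 + 0.02q.
Competitive equilibrium: 191.75 − 0.04q = 4.2 + 0.02q → q* = 3125.8333, p* = 66.7167.
At the ceiling p = 61.75, quantity supplied = (61.75 − 4.2)/0.02 = 2877.5.
Willingness to pay at q' = 2877.5: 191.75 − 0.04·2877.5 = 76.65.
Δq = 3125.8333 − 2877.5 = 248.3333; wedge = 76.65 − 61.75 = 14.9.
Deadweight loss = ½ × 248.3333 × 14.9 = $1850.08 thousand.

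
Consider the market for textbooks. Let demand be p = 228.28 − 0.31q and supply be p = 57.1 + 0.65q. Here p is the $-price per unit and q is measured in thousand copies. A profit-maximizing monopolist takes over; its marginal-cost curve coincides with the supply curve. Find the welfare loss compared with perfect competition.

$909.33 thousand

Competitive equilibrium: 228.28 − 0.31q = 57.1 + 0.65q → q* = 178.3125, p* = 173.0031.
Marginal revenue: MR = 228.28 − 0.62q. Set MR = MC: 228.28 − 0.62q = 57.1 + 0.65q → q_m = 134.7874.
Price p_m = 228.28 − 0.31·134.7874 = 186.4959; MC(q_m) = 57.1 + 0.65·134.7874 = 144.7118.
Competitive q* = 178.3125, so Δq = 43.5251; wedge = 186.4959 − 144.7118 = 41.7841.
The triangle = ½ × 43.5251 × 41.7841 = $909.33 thousand.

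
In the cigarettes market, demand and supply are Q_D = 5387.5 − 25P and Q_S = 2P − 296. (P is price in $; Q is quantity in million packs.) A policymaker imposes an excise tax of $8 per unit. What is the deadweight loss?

$59.26 million

In inverse form: demand P = 215.5 − 0.04Q, supply P = 148 + 0.5Q.
Competitive equilibrium: 215.5 − 0.04Q = 148 + 0.5Q → Q* = 125, P* = 210.5.
With the tax, the buyer price exceeds the seller price by 8: (215.5 − 0.04Q) − (148 + 0.5Q) = 8 → Q' = 110.1852.
ΔQ = 125 − 110.1852 = 14.8148; the wedge equals the tax, 8.
The triangle = ½ × 14.8148 × 8 = $59.26 million.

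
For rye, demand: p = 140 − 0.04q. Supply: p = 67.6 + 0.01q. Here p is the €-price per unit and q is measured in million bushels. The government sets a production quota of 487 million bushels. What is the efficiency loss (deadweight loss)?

Competitive equilibrium: 140 − 0.04q = 67.6 + 0.01q → q* = 1448, p* = 82.08.
At q = 487: demand price = 140 − 0.04·487 = 120.52; supply price = 67.6 + 0.01·487 = 72.47.
Δq = 1448 − 487 = 961; wedge = 120.52 − 72.47 = 48.05.
Deadweight loss = ½ × 961 × 48.05 = €23088.025 million.

€23088.025 million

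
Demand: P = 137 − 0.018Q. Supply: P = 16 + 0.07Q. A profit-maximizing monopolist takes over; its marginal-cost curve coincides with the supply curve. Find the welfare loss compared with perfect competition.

2398.79

Competitive equilibrium: 137 − 0.018Q = 16 + 0.07Q → Q* = 1375, P* = 112.25.
Marginal revenue: MR = 137 − 0.036Q. Set MR = MC: 137 − 0.036Q = 16 + 0.07Q → Q_m = 1141.50943.
Price P_m = 137 − 0.018·1141.50943 = 116.45283; MC(Q_m) = 16 + 0.07·1141.50943 = 95.90566.
Competitive Q* = 1375, so ΔQ = 233.49057; wedge = 116.45283 − 95.90566 = 20.54717.
Welfare loss = ½ × 233.49057 × 20.54717 = 2398.79.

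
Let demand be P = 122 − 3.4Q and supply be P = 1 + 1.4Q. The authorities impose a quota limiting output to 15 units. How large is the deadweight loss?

250.10

Competitive equilibrium: 122 − 3.4Q = 1 + 1.4Q → Q* = 25.2083, P* = 36.2917.
At Q = 15: demand price = 122 − 3.4·15 = 71; supply price = 1 + 1.4·15 = 22.
ΔQ = 25.2083 − 15 = 10.2083; wedge = 71 − 22 = 49.
DWL = ½ × 10.2083 × 49 = 250.10.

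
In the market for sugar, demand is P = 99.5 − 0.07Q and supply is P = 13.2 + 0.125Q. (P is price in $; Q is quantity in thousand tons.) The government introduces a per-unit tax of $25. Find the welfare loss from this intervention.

Competitive equilibrium: 99.5 − 0.07Q = 13.2 + 0.125Q → Q* = 442.5641, P* = 68.5205.
With the tax, the buyer price exceeds the seller price by 25: (99.5 − 0.07Q) − (13.2 + 0.125Q) = 25 → Q' = 314.359.
ΔQ = 442.5641 − 314.359 = 128.2051; the wedge equals the tax, 25.
The triangle = ½ × 128.2051 × 25 = $1602.56 thousand.

$1602.56 thousand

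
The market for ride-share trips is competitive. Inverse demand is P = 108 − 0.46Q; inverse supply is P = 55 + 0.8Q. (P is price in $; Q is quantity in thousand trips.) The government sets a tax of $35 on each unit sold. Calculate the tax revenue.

$500 thousand

Competitive equilibrium: 108 − 0.46Q = 55 + 0.8Q → Q* = 42.0635, P* = 88.6508.
With the tax, the buyer price exceeds the seller price by 35: (108 − 0.46Q) − (55 + 0.8Q) = 35 → Q' = 14.2857.
Tax revenue = 35 × 14.2857 = $500 thousand.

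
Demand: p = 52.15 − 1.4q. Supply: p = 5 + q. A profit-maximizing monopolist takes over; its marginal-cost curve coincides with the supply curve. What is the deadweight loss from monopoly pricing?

62.87

Competitive equilibrium: 52.15 − 1.4q = 5 + q → q* = 19.64583, p* = 24.64583.
Marginal revenue: MR = 52.15 − 2.8q. Set MR = MC: 52.15 − 2.8q = 5 + q → q_m = 12.40789.
Price p_m = 52.15 − 1.4·12.40789 = 34.77895; MC(q_m) = 5 + 1·12.40789 = 17.40789.
Competitive q* = 19.64583, so Δq = 7.23794; wedge = 34.77895 − 17.40789 = 17.37106.
The triangle = ½ × 7.23794 × 17.37106 = 62.87.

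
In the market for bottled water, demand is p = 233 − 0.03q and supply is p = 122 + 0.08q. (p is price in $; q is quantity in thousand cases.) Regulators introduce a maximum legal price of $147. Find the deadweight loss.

Competitive equilibrium: 233 − 0.03q = 122 + 0.08q → q* = 1009.0909, p* = 202.7273.
At the ceiling p = 147, quantity supplied = (147 − 122)/0.08 = 312.5.
Willingness to pay at q' = 312.5: 233 − 0.03·312.5 = 223.625.
Δq = 1009.0909 − 312.5 = 696.5909; wedge = 223.625 − 147 = 76.625.
Deadweight loss = ½ × 696.5909 × 76.625 = $26688.14 thousand.

$26688.14 thousand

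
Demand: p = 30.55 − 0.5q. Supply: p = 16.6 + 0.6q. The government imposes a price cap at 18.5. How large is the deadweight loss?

49.80

Competitive equilibrium: 30.55 − 0.5q = 16.6 + 0.6q → q* = 12.6818, p* = 24.2091.
At the ceiling p = 18.5, quantity supplied = (18.5 − 16.6)/0.6 = 3.1667.
Willingness to pay at q' = 3.1667: 30.55 − 0.5·3.1667 = 28.9667.
Δq = 12.6818 − 3.1667 = 9.5151; wedge = 28.9667 − 18.5 = 10.4667.
Welfare loss = ½ × 9.5151 × 10.4667 = 49.80.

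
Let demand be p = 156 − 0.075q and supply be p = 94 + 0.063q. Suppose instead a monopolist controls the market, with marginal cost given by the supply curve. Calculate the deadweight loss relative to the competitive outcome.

1726.78

Competitive equilibrium: 156 − 0.075q = 94 + 0.063q → q* = 449.2754, p* = 122.3043.
Marginal revenue: MR = 156 − 0.15q. Set MR = MC: 156 − 0.15q = 94 + 0.063q → q_m = 291.0798.
Price p_m = 156 − 0.075·291.0798 = 134.169; MC(q_m) = 94 + 0.063·291.0798 = 112.338.
Competitive q* = 449.2754, so Δq = 158.1956; wedge = 134.169 − 112.338 = 21.831.
The triangle = ½ × 158.1956 × 21.831 = 1726.78.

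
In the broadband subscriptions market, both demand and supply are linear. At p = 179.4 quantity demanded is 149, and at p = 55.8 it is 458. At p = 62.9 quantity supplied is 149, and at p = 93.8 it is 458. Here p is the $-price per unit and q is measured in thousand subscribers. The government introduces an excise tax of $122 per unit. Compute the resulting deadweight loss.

Demand slope = (55.8 − 179.4)/(458 − 149) = −0.4, so p = 239 − 0.4q.
Supply slope = (93.8 − 62.9)/(458 − 149) = 0.1, so p = 48 + 0.1q.
Competitive equilibrium: 239 − 0.4q = 48 + 0.1q → q* = 382, p* = 86.2.
With the tax, the buyer price exceeds the seller price by 122: (239 − 0.4q) − (48 + 0.1q) = 122 → q' = 138.
Δq = 382 − 138 = 244; the wedge equals the tax, 122.
DWL = ½ × 244 × 122 = $14884 thousand.

$14884 thousand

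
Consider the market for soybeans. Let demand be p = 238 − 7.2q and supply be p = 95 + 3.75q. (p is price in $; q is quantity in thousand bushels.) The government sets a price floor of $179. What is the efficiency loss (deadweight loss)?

$129.58 thousand

Competitive equilibrium: 238 − 7.2q = 95 + 3.75q → q* = 13.0594, p* = 143.9726.
At the floor p = 179, quantity demanded = (238 − 179)/7.2 = 8.1944.
Sellers' marginal cost at q' = 8.1944: 95 + 3.75·8.1944 = 125.729.
Δq = 13.0594 − 8.1944 = 4.865; wedge = 179 − 125.729 = 53.271.
The triangle = ½ × 4.865 × 53.271 = $129.58 thousand.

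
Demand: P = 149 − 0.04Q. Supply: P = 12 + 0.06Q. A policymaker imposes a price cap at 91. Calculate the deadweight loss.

142.22

Competitive equilibrium: 149 − 0.04Q = 12 + 0.06Q → Q* = 1370, P* = 94.2.
At the ceiling P = 91, quantity supplied = (91 − 12)/0.06 = 1316.6667.
Willingness to pay at Q' = 1316.6667: 149 − 0.04·1316.6667 = 96.3333.
ΔQ = 1370 − 1316.6667 = 53.3333; wedge = 96.3333 − 91 = 5.3333.
Welfare loss = ½ × 53.3333 × 5.3333 = 142.22.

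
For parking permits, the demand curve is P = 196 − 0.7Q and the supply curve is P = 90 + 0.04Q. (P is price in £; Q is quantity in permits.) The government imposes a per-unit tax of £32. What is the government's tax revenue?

£3200

Competitive equilibrium: 196 − 0.7Q = 90 + 0.04Q → Q* = 143.2432, P* = 95.7297.
With the tax, the buyer price exceeds the seller price by 32: (196 − 0.7Q) − (90 + 0.04Q) = 32 → Q' = 100.
Tax revenue = 32 × 100 = £3200.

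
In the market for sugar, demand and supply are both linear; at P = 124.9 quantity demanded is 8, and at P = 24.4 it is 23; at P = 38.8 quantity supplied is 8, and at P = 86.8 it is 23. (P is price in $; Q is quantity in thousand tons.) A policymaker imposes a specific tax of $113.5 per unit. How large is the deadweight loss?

$650.62 thousand

Demand slope = (24.4 − 124.9)/(23 − 8) = −6.7, so P = 178.5 − 6.7Q.
Supply slope = (86.8 − 38.8)/(23 − 8) = 3.2, so P = 13.2 + 3.2Q.
Competitive equilibrium: 178.5 − 6.7Q = 13.2 + 3.2Q → Q* = 16.697, P* = 66.6303.
With the tax, the buyer price exceeds the seller price by 113.5: (178.5 − 6.7Q) − (13.2 + 3.2Q) = 113.5 → Q' = 5.2323.
ΔQ = 16.697 − 5.2323 = 11.4647; the wedge equals the tax, 113.5.
Deadweight loss = ½ × 11.4647 × 113.5 = $650.62 thousand.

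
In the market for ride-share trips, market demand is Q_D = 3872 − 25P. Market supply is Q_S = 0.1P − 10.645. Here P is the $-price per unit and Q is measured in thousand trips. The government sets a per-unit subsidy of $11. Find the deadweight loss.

$6.03 thousand

In inverse form: demand P = 154.88 − 0.04Q, supply P = 106.45 + 10Q.
Competitive equilibrium: 154.88 − 0.04Q = 106.45 + 10Q → Q* = 4.8237, P* = 154.6871.
The subsidy lowers effective supply by 11: P = 95.45 + 10Q.
New quantity: 154.88 − 0.04Q = 95.45 + 10Q → Q' = 5.9193.
Overproduction ΔQ = 5.9193 − 4.8237 = 1.0956; wedge = subsidy = 11.
Deadweight loss = ½ × 1.0956 × 11 = $6.03 thousand.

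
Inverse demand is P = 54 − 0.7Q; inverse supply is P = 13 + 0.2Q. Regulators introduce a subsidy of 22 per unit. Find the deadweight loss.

268.89

Competitive equilibrium: 54 − 0.7Q = 13 + 0.2Q → Q* = 45.5556, P* = 22.1111.
The subsidy lowers effective supply by 22: P = 0.2Q − 9.
New quantity: 54 − 0.7Q = 0.2Q − 9 → Q' = 70.
Overproduction ΔQ = 70 − 45.5556 = 24.4444; wedge = subsidy = 22.
Welfare loss = ½ × 24.4444 × 22 = 268.89.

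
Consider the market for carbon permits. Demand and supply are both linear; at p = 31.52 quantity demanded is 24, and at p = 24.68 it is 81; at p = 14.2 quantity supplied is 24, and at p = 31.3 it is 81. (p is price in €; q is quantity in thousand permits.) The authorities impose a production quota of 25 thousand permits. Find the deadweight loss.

€340.01 thousand

Demand slope = (24.68 − 31.52)/(81 − 24) = −0.12, so p = 34.4 − 0.12q.
Supply slope = (31.3 − 14.2)/(81 − 24) = 0.3, so p = 7 + 0.3q.
Competitive equilibrium: 34.4 − 0.12q = 7 + 0.3q → q* = 65.2381, p* = 26.5714.
At q = 25: demand price = 34.4 − 0.12·25 = 31.4; supply price = 7 + 0.3·25 = 14.5.
Δq = 65.2381 − 25 = 40.2381; wedge = 31.4 − 14.5 = 16.9.
Welfare loss = ½ × 40.2381 × 16.9 = €340.01 thousand.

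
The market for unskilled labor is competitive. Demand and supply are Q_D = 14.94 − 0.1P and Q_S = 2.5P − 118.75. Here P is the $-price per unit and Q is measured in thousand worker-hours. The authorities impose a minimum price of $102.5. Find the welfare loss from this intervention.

In inverse form: demand P = 149.4 − 10Q, supply P = 47.5 + 0.4Q.
Competitive equilibrium: 149.4 − 10Q = 47.5 + 0.4Q → Q* = 9.7981, P* = 51.4192.
At the floor P = 102.5, quantity demanded = (149.4 − 102.5)/10 = 4.69.
Sellers' marginal cost at Q' = 4.69: 47.5 + 0.4·4.69 = 49.376.
ΔQ = 9.7981 − 4.69 = 5.1081; wedge = 102.5 − 49.376 = 53.124.
The triangle = ½ × 5.1081 × 53.124 = $135.68 thousand.

$135.68 thousand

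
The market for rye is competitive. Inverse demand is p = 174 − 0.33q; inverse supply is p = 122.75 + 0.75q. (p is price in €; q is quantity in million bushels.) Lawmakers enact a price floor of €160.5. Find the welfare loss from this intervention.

€23.13 million

Competitive equilibrium: 174 − 0.33q = 122.75 + 0.75q → q* = 47.4537, p* = 158.3403.
At the floor p = 160.5, quantity demanded = (174 − 160.5)/0.33 = 40.9091.
Sellers' marginal cost at q' = 40.9091: 122.75 + 0.75·40.9091 = 153.4318.
Δq = 47.4537 − 40.9091 = 6.5446; wedge = 160.5 − 153.4318 = 7.0682.
Deadweight loss = ½ × 6.5446 × 7.0682 = €23.13 million.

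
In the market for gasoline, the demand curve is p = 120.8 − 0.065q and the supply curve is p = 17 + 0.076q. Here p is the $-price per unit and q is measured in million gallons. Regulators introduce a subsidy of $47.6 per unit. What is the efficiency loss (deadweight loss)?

$8034.61 million

Competitive equilibrium: 120.8 − 0.065q = 17 + 0.076q → q* = 736.1702, p* = 72.9489.
The subsidy lowers effective supply by 47.6: p = 0.076q − 30.6.
New quantity: 120.8 − 0.065q = 0.076q − 30.6 → q' = 1073.7589.
Overproduction Δq = 1073.7589 − 736.1702 = 337.5887; wedge = subsidy = 47.6.
The triangle = ½ × 337.5887 × 47.6 = $8034.61 million.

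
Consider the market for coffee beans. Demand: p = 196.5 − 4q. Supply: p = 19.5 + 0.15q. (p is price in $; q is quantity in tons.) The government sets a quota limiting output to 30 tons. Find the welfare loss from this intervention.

$332.08

Competitive equilibrium: 196.5 − 4q = 19.5 + 0.15q → q* = 42.6506, p* = 25.8976.
At q = 30: demand price = 196.5 − 4·30 = 76.5; supply price = 19.5 + 0.15·30 = 24.
Δq = 42.6506 − 30 = 12.6506; wedge = 76.5 − 24 = 52.5.
The triangle = ½ × 12.6506 × 52.5 = $332.08.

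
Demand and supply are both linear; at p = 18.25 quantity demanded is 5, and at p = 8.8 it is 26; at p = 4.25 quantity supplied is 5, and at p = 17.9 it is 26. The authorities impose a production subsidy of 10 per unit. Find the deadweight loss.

Demand slope = (8.8 − 18.25)/(26 − 5) = −0.45, so p = 20.5 − 0.45q.
Supply slope = (17.9 − 4.25)/(26 − 5) = 0.65, so p = 1 + 0.65q.
Competitive equilibrium: 20.5 − 0.45q = 1 + 0.65q → q* = 17.7273, p* = 12.5227.
The subsidy lowers effective supply by 10: p = 0.65q − 9.
New quantity: 20.5 − 0.45q = 0.65q − 9 → q' = 26.8182.
Overproduction Δq = 26.8182 − 17.7273 = 9.0909; wedge = subsidy = 10.
Welfare loss = ½ × 9.0909 × 10 = 45.45.

45.45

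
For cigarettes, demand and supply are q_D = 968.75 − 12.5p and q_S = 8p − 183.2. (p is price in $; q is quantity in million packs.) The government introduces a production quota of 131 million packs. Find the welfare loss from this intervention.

$1877.52 million

In inverse form: demand p = 77.5 − 0.08q, supply p = 22.9 + 0.125q.
Competitive equilibrium: 77.5 − 0.08q = 22.9 + 0.125q → q* = 266.3415, p* = 56.1927.
At q = 131: demand price = 77.5 − 0.08·131 = 67.02; supply price = 22.9 + 0.125·131 = 39.275.
Δq = 266.3415 − 131 = 135.3415; wedge = 67.02 − 39.275 = 27.745.
Welfare loss = ½ × 135.3415 × 27.745 = $1877.52 million.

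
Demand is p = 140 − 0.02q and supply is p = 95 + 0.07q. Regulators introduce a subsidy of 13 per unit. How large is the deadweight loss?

Competitive equilibrium: 140 − 0.02q = 95 + 0.07q → q* = 500, p* = 130.
The subsidy lowers effective supply by 13: p = 82 + 0.07q.
New quantity: 140 − 0.02q = 82 + 0.07q → q' = 644.4444.
Overproduction Δq = 644.4444 − 500 = 144.4444; wedge = subsidy = 13.
The triangle = ½ × 144.4444 × 13 = 938.89.

938.89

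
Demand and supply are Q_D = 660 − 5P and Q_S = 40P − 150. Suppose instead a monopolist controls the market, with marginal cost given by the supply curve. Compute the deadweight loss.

8094.39

In inverse form: demand P = 132 − 0.2Q, supply P = 3.75 + 0.025Q.
Competitive equilibrium: 132 − 0.2Q = 3.75 + 0.025Q → Q* = 570, P* = 18.
Marginal revenue: MR = 132 − 0.4Q. Set MR = MC: 132 − 0.4Q = 3.75 + 0.025Q → Q_m = 301.76471.
Price P_m = 132 − 0.2·301.76471 = 71.64706; MC(Q_m) = 3.75 + 0.025·301.76471 = 11.29412.
Competitive Q* = 570, so ΔQ = 268.23529; wedge = 71.64706 − 11.29412 = 60.35294.
Welfare loss = ½ × 268.23529 × 60.35294 = 8094.39.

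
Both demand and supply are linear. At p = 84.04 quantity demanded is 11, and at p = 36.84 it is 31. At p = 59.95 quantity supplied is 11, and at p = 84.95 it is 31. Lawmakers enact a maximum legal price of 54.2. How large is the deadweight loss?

229.39

Demand slope = (36.84 − 84.04)/(31 − 11) = −2.36, so p = 110 − 2.36q.
Supply slope = (84.95 − 59.95)/(31 − 11) = 1.25, so p = 46.2 + 1.25q.
Competitive equilibrium: 110 − 2.36q = 46.2 + 1.25q → q* = 17.6731, p* = 68.2914.
At the ceiling p = 54.2, quantity supplied = (54.2 − 46.2)/1.25 = 6.4.
Willingness to pay at q' = 6.4: 110 − 2.36·6.4 = 94.896.
Δq = 17.6731 − 6.4 = 11.2731; wedge = 94.896 − 54.2 = 40.696.
The triangle = ½ × 11.2731 × 40.696 = 229.39.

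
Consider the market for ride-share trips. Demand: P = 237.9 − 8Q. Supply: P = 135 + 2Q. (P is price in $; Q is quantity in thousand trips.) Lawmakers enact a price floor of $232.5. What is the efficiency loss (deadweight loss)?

Competitive equilibrium: 237.9 − 8Q = 135 + 2Q → Q* = 10.29, P* = 155.58.
At the floor P = 232.5, quantity demanded = (237.9 − 232.5)/8 = 0.675.
Sellers' marginal cost at Q' = 0.675: 135 + 2·0.675 = 136.35.
ΔQ = 10.29 − 0.675 = 9.615; wedge = 232.5 − 136.35 = 96.15.
Welfare loss = ½ × 9.615 × 96.15 = $462.24 thousand.

$462.24 thousand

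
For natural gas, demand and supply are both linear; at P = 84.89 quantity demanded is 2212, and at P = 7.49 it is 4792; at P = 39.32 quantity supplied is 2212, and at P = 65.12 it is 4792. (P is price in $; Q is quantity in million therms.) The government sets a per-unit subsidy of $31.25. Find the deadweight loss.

$12207.03 million

Demand slope = (7.49 − 84.89)/(4792 − 2212) = −0.03, so P = 151.25 − 0.03Q.
Supply slope = (65.12 − 39.32)/(4792 − 2212) = 0.01, so P = 17.2 + 0.01Q.
Competitive equilibrium: 151.25 − 0.03Q = 17.2 + 0.01Q → Q* = 3351.25, P* = 50.7125.
The subsidy lowers effective supply by 31.25: P = 0.01Q − 14.05.
New quantity: 151.25 − 0.03Q = 0.01Q − 14.05 → Q' = 4132.5.
Overproduction ΔQ = 4132.5 − 3351.25 = 781.25; wedge = subsidy = 31.25.
DWL = ½ × 781.25 × 31.25 = $12207.03 million.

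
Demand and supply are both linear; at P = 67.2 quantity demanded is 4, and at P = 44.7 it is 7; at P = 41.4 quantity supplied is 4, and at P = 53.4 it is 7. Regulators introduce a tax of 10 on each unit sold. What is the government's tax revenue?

53.74

Demand slope = (44.7 − 67.2)/(7 − 4) = −7.5, so P = 97.2 − 7.5Q.
Supply slope = (53.4 − 41.4)/(7 − 4) = 4, so P = 25.4 + 4Q.
Competitive equilibrium: 97.2 − 7.5Q = 25.4 + 4Q → Q* = 6.2435, P* = 50.3739.
With the tax, the buyer price exceeds the seller price by 10: (97.2 − 7.5Q) − (25.4 + 4Q) = 10 → Q' = 5.3739.
Tax revenue = 10 × 5.3739 = 53.74.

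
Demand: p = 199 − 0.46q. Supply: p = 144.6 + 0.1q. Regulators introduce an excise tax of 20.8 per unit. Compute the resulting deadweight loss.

Competitive equilibrium: 199 − 0.46q = 144.6 + 0.1q → q* = 97.1429, p* = 154.3143.
With the tax, the buyer price exceeds the seller price by 20.8: (199 − 0.46q) − (144.6 + 0.1q) = 20.8 → q' = 60.
Δq = 97.1429 − 60 = 37.1429; the wedge equals the tax, 20.8.
Deadweight loss = ½ × 37.1429 × 20.8 = 386.29.

386.29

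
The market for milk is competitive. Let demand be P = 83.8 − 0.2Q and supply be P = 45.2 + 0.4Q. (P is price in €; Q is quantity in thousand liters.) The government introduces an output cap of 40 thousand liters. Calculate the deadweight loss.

Competitive equilibrium: 83.8 − 0.2Q = 45.2 + 0.4Q → Q* = 64.3333, P* = 70.9333.
At Q = 40: demand price = 83.8 − 0.2·40 = 75.8; supply price = 45.2 + 0.4·40 = 61.2.
ΔQ = 64.3333 − 40 = 24.3333; wedge = 75.8 − 61.2 = 14.6.
DWL = ½ × 24.3333 × 14.6 = €177.63 thousand.

€177.63 thousand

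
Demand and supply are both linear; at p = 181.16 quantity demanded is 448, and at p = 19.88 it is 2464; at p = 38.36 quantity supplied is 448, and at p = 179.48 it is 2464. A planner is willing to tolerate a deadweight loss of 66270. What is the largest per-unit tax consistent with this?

Demand slope = (19.88 − 181.16)/(2464 − 448) = −0.08, so p = 217 − 0.08q.
Supply slope = (179.48 − 38.36)/(2464 − 448) = 0.07, so p = 7 + 0.07q.
Competitive equilibrium: 217 − 0.08q = 7 + 0.07q → q* = 1400, p* = 105.
A tax t gives Δq = t/0.15 and wedge t, so DWL = t²/0.3.
t²/0.3 = 66270 → t² = 19881 → t = 141.

141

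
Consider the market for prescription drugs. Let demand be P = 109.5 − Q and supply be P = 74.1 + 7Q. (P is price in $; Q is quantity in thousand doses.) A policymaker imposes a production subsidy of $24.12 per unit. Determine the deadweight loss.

Competitive equilibrium: 109.5 − Q = 74.1 + 7Q → Q* = 4.425, P* = 105.075.
The subsidy lowers effective supply by 24.12: P = 49.98 + 7Q.
New quantity: 109.5 − Q = 49.98 + 7Q → Q' = 7.44.
Overproduction ΔQ = 7.44 − 4.425 = 3.015; wedge = subsidy = 24.12.
The triangle = ½ × 3.015 × 24.12 = $36.36 thousand.

$36.36 thousand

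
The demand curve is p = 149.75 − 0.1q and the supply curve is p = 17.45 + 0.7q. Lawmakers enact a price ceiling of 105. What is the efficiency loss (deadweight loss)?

649.75

Competitive equilibrium: 149.75 − 0.1q = 17.45 + 0.7q → q* = 165.375, p* = 133.2125.
At the ceiling p = 105, quantity supplied = (105 − 17.45)/0.7 = 125.0714.
Willingness to pay at q' = 125.0714: 149.75 − 0.1·125.0714 = 137.2429.
Δq = 165.375 − 125.0714 = 40.3036; wedge = 137.2429 − 105 = 32.2429.
The triangle = ½ × 40.3036 × 32.2429 = 649.75.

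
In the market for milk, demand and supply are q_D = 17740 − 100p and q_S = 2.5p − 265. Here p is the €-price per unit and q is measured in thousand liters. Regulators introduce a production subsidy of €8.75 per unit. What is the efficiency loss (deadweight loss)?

In inverse form: demand p = 177.4 − 0.01q, supply p = 106 + 0.4q.
Competitive equilibrium: 177.4 − 0.01q = 106 + 0.4q → q* = 174.1463, p* = 175.6585.
The subsidy lowers effective supply by 8.75: p = 97.25 + 0.4q.
New quantity: 177.4 − 0.01q = 97.25 + 0.4q → q' = 195.4878.
Overproduction Δq = 195.4878 − 174.1463 = 21.3415; wedge = subsidy = 8.75.
The triangle = ½ × 21.3415 × 8.75 = €93.37 thousand.

€93.37 thousand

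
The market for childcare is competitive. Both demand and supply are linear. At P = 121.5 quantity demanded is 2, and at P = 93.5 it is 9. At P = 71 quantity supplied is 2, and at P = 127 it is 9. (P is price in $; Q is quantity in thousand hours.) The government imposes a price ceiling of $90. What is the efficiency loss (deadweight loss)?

$20.17 thousand

Demand slope = (93.5 − 121.5)/(9 − 2) = −4, so P = 129.5 − 4Q.
Supply slope = (127 − 71)/(9 − 2) = 8, so P = 55 + 8Q.
Competitive equilibrium: 129.5 − 4Q = 55 + 8Q → Q* = 6.2083, P* = 104.6667.
At the ceiling P = 90, quantity supplied = (90 − 55)/8 = 4.375.
Willingness to pay at Q' = 4.375: 129.5 − 4·4.375 = 112.
ΔQ = 6.2083 − 4.375 = 1.8333; wedge = 112 − 90 = 22.
Deadweight loss = ½ × 1.8333 × 22 = $20.17 thousand.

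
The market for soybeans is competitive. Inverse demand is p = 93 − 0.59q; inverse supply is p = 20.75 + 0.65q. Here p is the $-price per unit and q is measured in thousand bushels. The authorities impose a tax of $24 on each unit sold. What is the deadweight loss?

$232.26 thousand

Competitive equilibrium: 93 − 0.59q = 20.75 + 0.65q → q* = 58.2661, p* = 58.623.
With the tax, the buyer price exceeds the seller price by 24: (93 − 0.59q) − (20.75 + 0.65q) = 24 → q' = 38.9113.
Δq = 58.2661 − 38.9113 = 19.3548; the wedge equals the tax, 24.
Deadweight loss = ½ × 19.3548 × 24 = $232.26 thousand.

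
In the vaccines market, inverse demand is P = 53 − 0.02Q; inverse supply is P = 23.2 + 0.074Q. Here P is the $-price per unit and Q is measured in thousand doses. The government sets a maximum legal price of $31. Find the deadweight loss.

Competitive equilibrium: 53 − 0.02Q = 23.2 + 0.074Q → Q* = 317.0213, P* = 46.6596.
At the ceiling P = 31, quantity supplied = (31 − 23.2)/0.074 = 105.4054.
Willingness to pay at Q' = 105.4054: 53 − 0.02·105.4054 = 50.8919.
ΔQ = 317.0213 − 105.4054 = 211.6159; wedge = 50.8919 − 31 = 19.8919.
The triangle = ½ × 211.6159 × 19.8919 = $2104.72 thousand.

$2104.72 thousand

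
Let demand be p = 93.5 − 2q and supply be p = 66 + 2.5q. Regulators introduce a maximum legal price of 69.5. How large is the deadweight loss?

49.94

Competitive equilibrium: 93.5 − 2q = 66 + 2.5q → q* = 6.1111, p* = 81.2778.
At the ceiling p = 69.5, quantity supplied = (69.5 − 66)/2.5 = 1.4.
Willingness to pay at q' = 1.4: 93.5 − 2·1.4 = 90.7.
Δq = 6.1111 − 1.4 = 4.7111; wedge = 90.7 − 69.5 = 21.2.
The triangle = ½ × 4.7111 × 21.2 = 49.94.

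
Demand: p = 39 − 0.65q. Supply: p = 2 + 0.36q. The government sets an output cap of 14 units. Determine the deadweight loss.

258.70

Competitive equilibrium: 39 − 0.65q = 2 + 0.36q → q* = 36.6337, p* = 15.1881.
At q = 14: demand price = 39 − 0.65·14 = 29.9; supply price = 2 + 0.36·14 = 7.04.
Δq = 36.6337 − 14 = 22.6337; wedge = 29.9 − 7.04 = 22.86.
The triangle = ½ × 22.6337 × 22.86 = 258.70.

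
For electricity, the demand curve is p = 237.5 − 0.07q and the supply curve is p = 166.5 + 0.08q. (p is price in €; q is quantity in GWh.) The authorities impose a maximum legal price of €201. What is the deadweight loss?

Competitive equilibrium: 237.5 − 0.07q = 166.5 + 0.08q → q* = 473.3333, p* = 204.3667.
At the ceiling p = 201, quantity supplied = (201 − 166.5)/0.08 = 431.25.
Willingness to pay at q' = 431.25: 237.5 − 0.07·431.25 = 207.3125.
Δq = 473.3333 − 431.25 = 42.0833; wedge = 207.3125 − 201 = 6.3125.
Deadweight loss = ½ × 42.0833 × 6.3125 = €132.83.

€132.83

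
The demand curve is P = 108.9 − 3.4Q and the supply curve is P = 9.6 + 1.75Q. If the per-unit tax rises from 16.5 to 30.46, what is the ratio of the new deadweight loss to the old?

3.408

Competitive equilibrium: 108.9 − 3.4Q = 9.6 + 1.75Q → Q* = 19.2816, P* = 43.3427.
For a per-unit tax t: ΔQ = t/5.15, so DWL = ½·t·(t/5.15) = t²/10.3.
At t = 16.5: DWL = 26.432. At t = 30.46: DWL = 90.079.
Ratio = (30.46/16.5)² = 3.408.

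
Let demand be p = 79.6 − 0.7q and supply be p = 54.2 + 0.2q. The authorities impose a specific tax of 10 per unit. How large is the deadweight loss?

Competitive equilibrium: 79.6 − 0.7q = 54.2 + 0.2q → q* = 28.2222, p* = 59.8444.
With the tax, the buyer price exceeds the seller price by 10: (79.6 − 0.7q) − (54.2 + 0.2q) = 10 → q' = 17.1111.
Δq = 28.2222 − 17.1111 = 11.1111; the wedge equals the tax, 10.
DWL = ½ × 11.1111 × 10 = 55.56.

55.56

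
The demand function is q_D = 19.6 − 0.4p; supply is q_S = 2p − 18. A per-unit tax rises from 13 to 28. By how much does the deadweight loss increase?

In inverse form: demand p = 49 − 2.5q, supply p = 9 + 0.5q.
Competitive equilibrium: 49 − 2.5q = 9 + 0.5q → q* = 13.3333, p* = 15.6667.
For a per-unit tax t: Δq = t/3, so DWL = ½·t·(t/3) = t²/6.
At t = 13: DWL = 28.167. At t = 28: DWL = 130.667.
Increase = 130.667 − 28.167 = 102.50.

102.50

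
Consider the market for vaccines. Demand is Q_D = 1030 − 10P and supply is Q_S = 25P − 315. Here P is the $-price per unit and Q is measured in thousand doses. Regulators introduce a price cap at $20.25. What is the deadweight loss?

In inverse form: demand P = 103 − 0.1Q, supply P = 12.6 + 0.04Q.
Competitive equilibrium: 103 − 0.1Q = 12.6 + 0.04Q → Q* = 645.7143, P* = 38.4286.
At the ceiling P = 20.25, quantity supplied = (20.25 − 12.6)/0.04 = 191.25.
Willingness to pay at Q' = 191.25: 103 − 0.1·191.25 = 83.875.
ΔQ = 645.7143 − 191.25 = 454.4643; wedge = 83.875 − 20.25 = 63.625.
Welfare loss = ½ × 454.4643 × 63.625 = $14457.65 thousand.

$14457.65 thousand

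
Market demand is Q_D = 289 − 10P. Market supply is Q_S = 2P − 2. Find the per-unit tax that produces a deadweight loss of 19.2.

In inverse form: demand P = 28.9 − 0.1Q, supply P = 1 + 0.5Q.
Competitive equilibrium: 28.9 − 0.1Q = 1 + 0.5Q → Q* = 46.5, P* = 24.25.
A tax t gives ΔQ = t/0.6 and wedge t, so DWL = t²/1.2.
t²/1.2 = 19.2 → t² = 23.04 → t = 4.8.

4.8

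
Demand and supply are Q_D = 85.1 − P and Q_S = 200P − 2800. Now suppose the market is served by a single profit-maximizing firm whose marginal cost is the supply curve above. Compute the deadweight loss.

625.63

In inverse form: demand P = 85.1 − Q, supply P = 14 + 0.005Q.
Competitive equilibrium: 85.1 − Q = 14 + 0.005Q → Q* = 70.7463, P* = 14.3537.
Marginal revenue: MR = 85.1 − 2Q. Set MR = MC: 85.1 − 2Q = 14 + 0.005Q → Q_m = 35.4613.
Price P_m = 85.1 − 1·35.4613 = 49.6387; MC(Q_m) = 14 + 0.005·35.4613 = 14.1773.
Competitive Q* = 70.7463, so ΔQ = 35.285; wedge = 49.6387 − 14.1773 = 35.4614.
DWL = ½ × 35.285 × 35.4614 = 625.63.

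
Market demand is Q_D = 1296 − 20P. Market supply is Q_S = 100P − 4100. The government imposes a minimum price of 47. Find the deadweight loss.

In inverse form: demand P = 64.8 − 0.05Q, supply P = 41 + 0.01Q.
Competitive equilibrium: 64.8 − 0.05Q = 41 + 0.01Q → Q* = 396.6667, P* = 44.9667.
At the floor P = 47, quantity demanded = (64.8 − 47)/0.05 = 356.
Sellers' marginal cost at Q' = 356: 41 + 0.01·356 = 44.56.
ΔQ = 396.6667 − 356 = 40.6667; wedge = 47 − 44.56 = 2.44.
Deadweight loss = ½ × 40.6667 × 2.44 = 49.61.

49.61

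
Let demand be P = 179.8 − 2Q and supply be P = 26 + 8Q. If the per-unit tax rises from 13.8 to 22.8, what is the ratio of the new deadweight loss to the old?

2.730

Competitive equilibrium: 179.8 − 2Q = 26 + 8Q → Q* = 15.38, P* = 149.04.
For a per-unit tax t: ΔQ = t/10, so DWL = ½·t·(t/10) = t²/20.
At t = 13.8: DWL = 9.522. At t = 22.8: DWL = 25.992.
Ratio = (22.8/13.8)² = 2.730.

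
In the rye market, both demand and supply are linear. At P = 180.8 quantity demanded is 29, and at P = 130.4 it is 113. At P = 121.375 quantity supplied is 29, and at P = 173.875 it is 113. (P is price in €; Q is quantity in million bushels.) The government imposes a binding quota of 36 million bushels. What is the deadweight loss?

€1055.40 million

Demand slope = (130.4 − 180.8)/(113 − 29) = −0.6, so P = 198.2 − 0.6Q.
Supply slope = (173.875 − 121.375)/(113 − 29) = 0.625, so P = 103.25 + 0.625Q.
Competitive equilibrium: 198.2 − 0.6Q = 103.25 + 0.625Q → Q* = 77.5102, P* = 151.6939.
At Q = 36: demand price = 198.2 − 0.6·36 = 176.6; supply price = 103.25 + 0.625·36 = 125.75.
ΔQ = 77.5102 − 36 = 41.5102; wedge = 176.6 − 125.75 = 50.85.
Welfare loss = ½ × 41.5102 × 50.85 = €1055.40 million.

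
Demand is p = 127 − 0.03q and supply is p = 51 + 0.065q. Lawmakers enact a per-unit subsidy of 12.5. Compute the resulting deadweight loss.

822.37

Competitive equilibrium: 127 − 0.03q = 51 + 0.065q → q* = 800, p* = 103.
The subsidy lowers effective supply by 12.5: p = 38.5 + 0.065q.
New quantity: 127 − 0.03q = 38.5 + 0.065q → q' = 931.5789.
Overproduction Δq = 931.5789 − 800 = 131.5789; wedge = subsidy = 12.5.
DWL = ½ × 131.5789 × 12.5 = 822.37.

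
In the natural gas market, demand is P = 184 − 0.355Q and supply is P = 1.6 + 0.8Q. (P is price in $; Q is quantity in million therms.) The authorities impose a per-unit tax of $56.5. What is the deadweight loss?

Competitive equilibrium: 184 − 0.355Q = 1.6 + 0.8Q → Q* = 157.9221, P* = 127.9377.
With the tax, the buyer price exceeds the seller price by 56.5: (184 − 0.355Q) − (1.6 + 0.8Q) = 56.5 → Q' = 109.0043.
ΔQ = 157.9221 − 109.0043 = 48.9178; the wedge equals the tax, 56.5.
Welfare loss = ½ × 48.9178 × 56.5 = $1381.93 million.

$1381.93 million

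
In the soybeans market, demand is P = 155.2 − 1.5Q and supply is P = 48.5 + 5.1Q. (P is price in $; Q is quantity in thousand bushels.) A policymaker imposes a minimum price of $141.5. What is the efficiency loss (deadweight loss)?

Competitive equilibrium: 155.2 − 1.5Q = 48.5 + 5.1Q → Q* = 16.16667, P* = 130.95.
At the floor P = 141.5, quantity demanded = (155.2 − 141.5)/1.5 = 9.13333.
Sellers' marginal cost at Q' = 9.13333: 48.5 + 5.1·9.13333 = 95.07998.
ΔQ = 16.16667 − 9.13333 = 7.03334; wedge = 141.5 − 95.07998 = 46.42002.
Welfare loss = ½ × 7.03334 × 46.42002 = $163.24 thousand.

$163.24 thousand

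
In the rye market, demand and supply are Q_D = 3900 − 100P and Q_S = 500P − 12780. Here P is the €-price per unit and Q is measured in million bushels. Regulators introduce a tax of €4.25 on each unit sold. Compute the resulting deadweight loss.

€752.60 million

In inverse form: demand P = 39 − 0.01Q, supply P = 25.56 + 0.002Q.
Competitive equilibrium: 39 − 0.01Q = 25.56 + 0.002Q → Q* = 1120, P* = 27.8.
With the tax, the buyer price exceeds the seller price by 4.25: (39 − 0.01Q) − (25.56 + 0.002Q) = 4.25 → Q' = 765.8333.
ΔQ = 1120 − 765.8333 = 354.1667; the wedge equals the tax, 4.25.
DWL = ½ × 354.1667 × 4.25 = €752.60 million.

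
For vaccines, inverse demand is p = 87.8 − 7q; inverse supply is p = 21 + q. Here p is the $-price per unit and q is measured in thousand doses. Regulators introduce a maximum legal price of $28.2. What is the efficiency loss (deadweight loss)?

$5.29 thousand

Competitive equilibrium: 87.8 − 7q = 21 + q → q* = 8.35, p* = 29.35.
At the ceiling p = 28.2, quantity supplied = (28.2 − 21)/1 = 7.2.
Willingness to pay at q' = 7.2: 87.8 − 7·7.2 = 37.4.
Δq = 8.35 − 7.2 = 1.15; wedge = 37.4 − 28.2 = 9.2.
Deadweight loss = ½ × 1.15 × 9.2 = $5.29 thousand.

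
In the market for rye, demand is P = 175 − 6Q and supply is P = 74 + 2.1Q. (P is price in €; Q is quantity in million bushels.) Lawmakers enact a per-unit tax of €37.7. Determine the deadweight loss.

Competitive equilibrium: 175 − 6Q = 74 + 2.1Q → Q* = 12.4691, P* = 100.1852.
With the tax, the buyer price exceeds the seller price by 37.7: (175 − 6Q) − (74 + 2.1Q) = 37.7 → Q' = 7.8148.
ΔQ = 12.4691 − 7.8148 = 4.6543; the wedge equals the tax, 37.7.
Deadweight loss = ½ × 4.6543 × 37.7 = €87.73 million.

€87.73 million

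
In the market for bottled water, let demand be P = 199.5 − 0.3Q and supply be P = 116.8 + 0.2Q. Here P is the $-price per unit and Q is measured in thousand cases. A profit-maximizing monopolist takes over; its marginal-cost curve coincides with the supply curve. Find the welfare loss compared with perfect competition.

$961.78 thousand

Competitive equilibrium: 199.5 − 0.3Q = 116.8 + 0.2Q → Q* = 165.4, P* = 149.88.
Marginal revenue: MR = 199.5 − 0.6Q. Set MR = MC: 199.5 − 0.6Q = 116.8 + 0.2Q → Q_m = 103.375.
Price P_m = 199.5 − 0.3·103.375 = 168.4875; MC(Q_m) = 116.8 + 0.2·103.375 = 137.475.
Competitive Q* = 165.4, so ΔQ = 62.025; wedge = 168.4875 − 137.475 = 31.0125.
Deadweight loss = ½ × 62.025 × 31.0125 = $961.78 thousand.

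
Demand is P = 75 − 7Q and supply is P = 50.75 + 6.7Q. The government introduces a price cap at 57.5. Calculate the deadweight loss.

3.98

Competitive equilibrium: 75 − 7Q = 50.75 + 6.7Q → Q* = 1.7701, P* = 62.6095.
At the ceiling P = 57.5, quantity supplied = (57.5 − 50.75)/6.7 = 1.0075.
Willingness to pay at Q' = 1.0075: 75 − 7·1.0075 = 67.9475.
ΔQ = 1.7701 − 1.0075 = 0.7626; wedge = 67.9475 − 57.5 = 10.4475.
Welfare loss = ½ × 0.7626 × 10.4475 = 3.98.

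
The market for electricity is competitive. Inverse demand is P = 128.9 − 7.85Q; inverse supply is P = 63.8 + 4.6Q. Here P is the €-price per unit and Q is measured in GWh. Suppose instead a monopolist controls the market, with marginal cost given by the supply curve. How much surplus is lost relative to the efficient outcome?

€25.45

Competitive equilibrium: 128.9 − 7.85Q = 63.8 + 4.6Q → Q* = 5.2289, P* = 87.853.
Marginal revenue: MR = 128.9 − 15.7Q. Set MR = MC: 128.9 − 15.7Q = 63.8 + 4.6Q → Q_m = 3.2069.
Price P_m = 128.9 − 7.85·3.2069 = 103.7258; MC(Q_m) = 63.8 + 4.6·3.2069 = 78.5517.
Competitive Q* = 5.2289, so ΔQ = 2.022; wedge = 103.7258 − 78.5517 = 25.1741.
DWL = ½ × 2.022 × 25.1741 = €25.45.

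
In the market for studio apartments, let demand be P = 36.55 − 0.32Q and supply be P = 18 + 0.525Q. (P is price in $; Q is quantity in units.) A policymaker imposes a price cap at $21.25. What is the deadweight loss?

$104.97

Competitive equilibrium: 36.55 − 0.32Q = 18 + 0.525Q → Q* = 21.9527, P* = 29.5251.
At the ceiling P = 21.25, quantity supplied = (21.25 − 18)/0.525 = 6.1905.
Willingness to pay at Q' = 6.1905: 36.55 − 0.32·6.1905 = 34.569.
ΔQ = 21.9527 − 6.1905 = 15.7622; wedge = 34.569 − 21.25 = 13.319.
Welfare loss = ½ × 15.7622 × 13.319 = $104.97.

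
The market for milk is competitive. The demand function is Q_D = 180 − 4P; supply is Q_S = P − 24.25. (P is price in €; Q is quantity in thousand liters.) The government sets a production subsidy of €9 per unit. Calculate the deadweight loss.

€32.40 thousand

In inverse form: demand P = 45 − 0.25Q, supply P = 24.25 + Q.
Competitive equilibrium: 45 − 0.25Q = 24.25 + Q → Q* = 16.6, P* = 40.85.
The subsidy lowers effective supply by 9: P = 15.25 + Q.
New quantity: 45 − 0.25Q = 15.25 + Q → Q' = 23.8.
Overproduction ΔQ = 23.8 − 16.6 = 7.2; wedge = subsidy = 9.
The triangle = ½ × 7.2 × 9 = €32.40 thousand.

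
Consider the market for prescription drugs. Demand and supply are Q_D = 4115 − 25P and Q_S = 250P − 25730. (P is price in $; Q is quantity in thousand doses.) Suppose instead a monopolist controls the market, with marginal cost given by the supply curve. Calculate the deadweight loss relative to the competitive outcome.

In inverse form: demand P = 164.6 − 0.04Q, supply P = 102.92 + 0.004Q.
Competitive equilibrium: 164.6 − 0.04Q = 102.92 + 0.004Q → Q* = 1401.81818, P* = 108.52727.
Marginal revenue: MR = 164.6 − 0.08Q. Set MR = MC: 164.6 − 0.08Q = 102.92 + 0.004Q → Q_m = 734.28571.
Price P_m = 164.6 − 0.04·734.28571 = 135.22857; MC(Q_m) = 102.92 + 0.004·734.28571 = 105.85714.
Competitive Q* = 1401.81818, so ΔQ = 667.53247; wedge = 135.22857 − 105.85714 = 29.37143.
The triangle = ½ × 667.53247 × 29.37143 = $9803.19 thousand.

$9803.19 thousand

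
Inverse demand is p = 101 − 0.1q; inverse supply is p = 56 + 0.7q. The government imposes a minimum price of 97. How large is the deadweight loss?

105.625

Competitive equilibrium: 101 − 0.1q = 56 + 0.7q → q* = 56.25, p* = 95.375.
At the floor p = 97, quantity demanded = (101 − 97)/0.1 = 40.
Sellers' marginal cost at q' = 40: 56 + 0.7·40 = 84.
Δq = 56.25 − 40 = 16.25; wedge = 97 − 84 = 13.
The triangle = ½ × 16.25 × 13 = 105.625.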